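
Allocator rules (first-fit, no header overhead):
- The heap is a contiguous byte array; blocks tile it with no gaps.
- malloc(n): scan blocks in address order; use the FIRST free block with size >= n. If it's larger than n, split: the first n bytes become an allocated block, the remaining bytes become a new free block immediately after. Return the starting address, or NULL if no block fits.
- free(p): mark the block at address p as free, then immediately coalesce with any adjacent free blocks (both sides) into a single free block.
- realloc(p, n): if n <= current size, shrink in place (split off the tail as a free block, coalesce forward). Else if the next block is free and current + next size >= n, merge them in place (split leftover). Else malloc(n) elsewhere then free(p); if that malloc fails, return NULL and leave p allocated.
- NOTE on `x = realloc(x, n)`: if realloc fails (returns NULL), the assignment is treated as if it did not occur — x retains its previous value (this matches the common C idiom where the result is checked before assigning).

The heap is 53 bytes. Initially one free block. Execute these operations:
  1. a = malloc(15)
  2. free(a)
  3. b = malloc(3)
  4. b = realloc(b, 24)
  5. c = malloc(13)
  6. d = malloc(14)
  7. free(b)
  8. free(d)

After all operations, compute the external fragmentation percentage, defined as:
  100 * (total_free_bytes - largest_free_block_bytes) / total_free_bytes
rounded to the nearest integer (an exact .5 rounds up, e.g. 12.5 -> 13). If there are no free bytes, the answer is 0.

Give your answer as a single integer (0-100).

Answer: 40

Derivation:
Op 1: a = malloc(15) -> a = 0; heap: [0-14 ALLOC][15-52 FREE]
Op 2: free(a) -> (freed a); heap: [0-52 FREE]
Op 3: b = malloc(3) -> b = 0; heap: [0-2 ALLOC][3-52 FREE]
Op 4: b = realloc(b, 24) -> b = 0; heap: [0-23 ALLOC][24-52 FREE]
Op 5: c = malloc(13) -> c = 24; heap: [0-23 ALLOC][24-36 ALLOC][37-52 FREE]
Op 6: d = malloc(14) -> d = 37; heap: [0-23 ALLOC][24-36 ALLOC][37-50 ALLOC][51-52 FREE]
Op 7: free(b) -> (freed b); heap: [0-23 FREE][24-36 ALLOC][37-50 ALLOC][51-52 FREE]
Op 8: free(d) -> (freed d); heap: [0-23 FREE][24-36 ALLOC][37-52 FREE]
Free blocks: [24 16] total_free=40 largest=24 -> 100*(40-24)/40 = 1600/40 = 40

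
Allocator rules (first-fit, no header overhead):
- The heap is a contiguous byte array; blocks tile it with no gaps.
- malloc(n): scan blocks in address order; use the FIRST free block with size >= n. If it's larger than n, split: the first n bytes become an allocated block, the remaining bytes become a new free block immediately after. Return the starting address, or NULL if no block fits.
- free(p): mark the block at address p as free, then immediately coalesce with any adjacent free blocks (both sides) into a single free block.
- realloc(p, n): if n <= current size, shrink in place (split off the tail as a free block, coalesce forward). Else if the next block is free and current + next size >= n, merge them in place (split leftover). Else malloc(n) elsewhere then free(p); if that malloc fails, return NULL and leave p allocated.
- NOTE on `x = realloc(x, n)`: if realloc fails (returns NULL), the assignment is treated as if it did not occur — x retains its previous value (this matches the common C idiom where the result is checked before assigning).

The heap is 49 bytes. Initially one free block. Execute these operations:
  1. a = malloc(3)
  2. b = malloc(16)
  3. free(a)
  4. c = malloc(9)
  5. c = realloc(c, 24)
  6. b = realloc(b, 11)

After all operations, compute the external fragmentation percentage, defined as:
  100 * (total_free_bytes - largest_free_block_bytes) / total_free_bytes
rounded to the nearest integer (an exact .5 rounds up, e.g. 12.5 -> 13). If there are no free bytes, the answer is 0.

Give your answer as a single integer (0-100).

Answer: 57

Derivation:
Op 1: a = malloc(3) -> a = 0; heap: [0-2 ALLOC][3-48 FREE]
Op 2: b = malloc(16) -> b = 3; heap: [0-2 ALLOC][3-18 ALLOC][19-48 FREE]
Op 3: free(a) -> (freed a); heap: [0-2 FREE][3-18 ALLOC][19-48 FREE]
Op 4: c = malloc(9) -> c = 19; heap: [0-2 FREE][3-18 ALLOC][19-27 ALLOC][28-48 FREE]
Op 5: c = realloc(c, 24) -> c = 19; heap: [0-2 FREE][3-18 ALLOC][19-42 ALLOC][43-48 FREE]
Op 6: b = realloc(b, 11) -> b = 3; heap: [0-2 FREE][3-13 ALLOC][14-18 FREE][19-42 ALLOC][43-48 FREE]
Free blocks: [3 5 6] total_free=14 largest=6 -> 100*(14-6)/14 = 800/14 ≈ 57.143 -> rounds to 57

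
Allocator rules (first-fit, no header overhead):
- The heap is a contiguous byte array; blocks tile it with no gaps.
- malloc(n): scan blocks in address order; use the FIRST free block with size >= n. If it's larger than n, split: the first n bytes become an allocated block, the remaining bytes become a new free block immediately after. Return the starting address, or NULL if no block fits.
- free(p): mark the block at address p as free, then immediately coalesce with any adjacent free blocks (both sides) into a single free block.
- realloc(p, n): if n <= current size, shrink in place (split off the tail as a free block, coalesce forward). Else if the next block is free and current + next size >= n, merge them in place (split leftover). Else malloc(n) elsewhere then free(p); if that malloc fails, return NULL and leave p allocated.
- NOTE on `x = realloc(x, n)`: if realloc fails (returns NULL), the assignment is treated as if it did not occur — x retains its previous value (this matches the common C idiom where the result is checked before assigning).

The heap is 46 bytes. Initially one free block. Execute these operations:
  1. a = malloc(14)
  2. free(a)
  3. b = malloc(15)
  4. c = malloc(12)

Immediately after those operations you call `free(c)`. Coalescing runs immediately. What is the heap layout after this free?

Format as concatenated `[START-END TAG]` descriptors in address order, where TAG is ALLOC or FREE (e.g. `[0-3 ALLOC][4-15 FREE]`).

Op 1: a = malloc(14) -> a = 0; heap: [0-13 ALLOC][14-45 FREE]
Op 2: free(a) -> (freed a); heap: [0-45 FREE]
Op 3: b = malloc(15) -> b = 0; heap: [0-14 ALLOC][15-45 FREE]
Op 4: c = malloc(12) -> c = 15; heap: [0-14 ALLOC][15-26 ALLOC][27-45 FREE]
free(c): c = 15 -> block [15-26 ALLOC]; mark free, coalesce with adjacent free neighbors -> [0-14 ALLOC][15-45 FREE]

Answer: [0-14 ALLOC][15-45 FREE]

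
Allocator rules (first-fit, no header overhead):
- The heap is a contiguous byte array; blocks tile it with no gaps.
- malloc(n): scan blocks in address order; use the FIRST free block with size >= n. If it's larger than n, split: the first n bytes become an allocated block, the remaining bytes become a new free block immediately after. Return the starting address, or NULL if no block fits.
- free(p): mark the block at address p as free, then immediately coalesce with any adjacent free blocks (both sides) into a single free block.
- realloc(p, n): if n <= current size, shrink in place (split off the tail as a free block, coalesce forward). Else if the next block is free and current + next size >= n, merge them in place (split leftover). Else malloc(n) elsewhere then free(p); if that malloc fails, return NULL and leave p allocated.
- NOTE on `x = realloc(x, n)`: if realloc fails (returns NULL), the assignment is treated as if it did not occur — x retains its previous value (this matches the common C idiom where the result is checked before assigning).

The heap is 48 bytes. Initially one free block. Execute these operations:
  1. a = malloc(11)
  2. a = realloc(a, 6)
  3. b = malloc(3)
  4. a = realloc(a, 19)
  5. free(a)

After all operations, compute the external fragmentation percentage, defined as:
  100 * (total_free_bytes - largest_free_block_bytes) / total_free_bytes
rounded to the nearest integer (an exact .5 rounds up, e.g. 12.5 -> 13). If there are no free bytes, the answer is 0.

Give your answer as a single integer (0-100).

Answer: 13

Derivation:
Op 1: a = malloc(11) -> a = 0; heap: [0-10 ALLOC][11-47 FREE]
Op 2: a = realloc(a, 6) -> a = 0; heap: [0-5 ALLOC][6-47 FREE]
Op 3: b = malloc(3) -> b = 6; heap: [0-5 ALLOC][6-8 ALLOC][9-47 FREE]
Op 4: a = realloc(a, 19) -> a = 9; heap: [0-5 FREE][6-8 ALLOC][9-27 ALLOC][28-47 FREE]
Op 5: free(a) -> (freed a); heap: [0-5 FREE][6-8 ALLOC][9-47 FREE]
Free blocks: [6 39] total_free=45 largest=39 -> 100*(45-39)/45 = 600/45 ≈ 13.333 -> rounds to 13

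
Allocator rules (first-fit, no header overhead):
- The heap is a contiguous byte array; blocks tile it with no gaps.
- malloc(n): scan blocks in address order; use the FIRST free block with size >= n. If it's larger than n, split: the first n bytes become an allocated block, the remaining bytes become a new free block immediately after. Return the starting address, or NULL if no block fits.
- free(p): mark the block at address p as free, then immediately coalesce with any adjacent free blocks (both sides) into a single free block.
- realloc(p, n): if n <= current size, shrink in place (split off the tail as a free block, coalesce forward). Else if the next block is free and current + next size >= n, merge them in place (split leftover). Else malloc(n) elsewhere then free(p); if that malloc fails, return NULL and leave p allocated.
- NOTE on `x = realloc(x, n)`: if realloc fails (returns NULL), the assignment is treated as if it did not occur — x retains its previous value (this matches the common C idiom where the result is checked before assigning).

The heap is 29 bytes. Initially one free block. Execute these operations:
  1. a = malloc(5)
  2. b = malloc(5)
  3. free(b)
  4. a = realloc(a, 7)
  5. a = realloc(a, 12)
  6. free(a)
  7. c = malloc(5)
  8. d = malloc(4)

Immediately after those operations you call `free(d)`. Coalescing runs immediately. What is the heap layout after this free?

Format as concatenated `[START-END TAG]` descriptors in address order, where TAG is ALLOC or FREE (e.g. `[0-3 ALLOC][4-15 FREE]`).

Op 1: a = malloc(5) -> a = 0; heap: [0-4 ALLOC][5-28 FREE]
Op 2: b = malloc(5) -> b = 5; heap: [0-4 ALLOC][5-9 ALLOC][10-28 FREE]
Op 3: free(b) -> (freed b); heap: [0-4 ALLOC][5-28 FREE]
Op 4: a = realloc(a, 7) -> a = 0; heap: [0-6 ALLOC][7-28 FREE]
Op 5: a = realloc(a, 12) -> a = 0; heap: [0-11 ALLOC][12-28 FREE]
Op 6: free(a) -> (freed a); heap: [0-28 FREE]
Op 7: c = malloc(5) -> c = 0; heap: [0-4 ALLOC][5-28 FREE]
Op 8: d = malloc(4) -> d = 5; heap: [0-4 ALLOC][5-8 ALLOC][9-28 FREE]
free(d): d = 5 -> block [5-8 ALLOC]; mark free, coalesce with adjacent free neighbors -> [0-4 ALLOC][5-28 FREE]

Answer: [0-4 ALLOC][5-28 FREE]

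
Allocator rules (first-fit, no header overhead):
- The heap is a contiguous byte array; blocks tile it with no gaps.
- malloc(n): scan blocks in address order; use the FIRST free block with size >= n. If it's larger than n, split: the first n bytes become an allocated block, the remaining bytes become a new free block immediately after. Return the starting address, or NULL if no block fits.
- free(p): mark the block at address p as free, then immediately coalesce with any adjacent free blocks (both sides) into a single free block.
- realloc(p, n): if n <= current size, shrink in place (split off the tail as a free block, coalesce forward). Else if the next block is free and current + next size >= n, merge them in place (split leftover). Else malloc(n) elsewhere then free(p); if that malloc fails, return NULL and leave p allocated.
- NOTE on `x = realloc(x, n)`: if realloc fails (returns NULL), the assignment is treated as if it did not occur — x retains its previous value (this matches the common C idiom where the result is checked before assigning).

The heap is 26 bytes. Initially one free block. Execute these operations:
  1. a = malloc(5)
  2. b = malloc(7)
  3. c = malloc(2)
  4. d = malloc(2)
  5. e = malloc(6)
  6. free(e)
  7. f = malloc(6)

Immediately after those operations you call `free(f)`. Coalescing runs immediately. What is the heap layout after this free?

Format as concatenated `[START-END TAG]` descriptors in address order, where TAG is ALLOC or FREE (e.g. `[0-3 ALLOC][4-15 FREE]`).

Op 1: a = malloc(5) -> a = 0; heap: [0-4 ALLOC][5-25 FREE]
Op 2: b = malloc(7) -> b = 5; heap: [0-4 ALLOC][5-11 ALLOC][12-25 FREE]
Op 3: c = malloc(2) -> c = 12; heap: [0-4 ALLOC][5-11 ALLOC][12-13 ALLOC][14-25 FREE]
Op 4: d = malloc(2) -> d = 14; heap: [0-4 ALLOC][5-11 ALLOC][12-13 ALLOC][14-15 ALLOC][16-25 FREE]
Op 5: e = malloc(6) -> e = 16; heap: [0-4 ALLOC][5-11 ALLOC][12-13 ALLOC][14-15 ALLOC][16-21 ALLOC][22-25 FREE]
Op 6: free(e) -> (freed e); heap: [0-4 ALLOC][5-11 ALLOC][12-13 ALLOC][14-15 ALLOC][16-25 FREE]
Op 7: f = malloc(6) -> f = 16; heap: [0-4 ALLOC][5-11 ALLOC][12-13 ALLOC][14-15 ALLOC][16-21 ALLOC][22-25 FREE]
free(f): f = 16 -> block [16-21 ALLOC]; mark free, coalesce with adjacent free neighbors -> [0-4 ALLOC][5-11 ALLOC][12-13 ALLOC][14-15 ALLOC][16-25 FREE]

Answer: [0-4 ALLOC][5-11 ALLOC][12-13 ALLOC][14-15 ALLOC][16-25 FREE]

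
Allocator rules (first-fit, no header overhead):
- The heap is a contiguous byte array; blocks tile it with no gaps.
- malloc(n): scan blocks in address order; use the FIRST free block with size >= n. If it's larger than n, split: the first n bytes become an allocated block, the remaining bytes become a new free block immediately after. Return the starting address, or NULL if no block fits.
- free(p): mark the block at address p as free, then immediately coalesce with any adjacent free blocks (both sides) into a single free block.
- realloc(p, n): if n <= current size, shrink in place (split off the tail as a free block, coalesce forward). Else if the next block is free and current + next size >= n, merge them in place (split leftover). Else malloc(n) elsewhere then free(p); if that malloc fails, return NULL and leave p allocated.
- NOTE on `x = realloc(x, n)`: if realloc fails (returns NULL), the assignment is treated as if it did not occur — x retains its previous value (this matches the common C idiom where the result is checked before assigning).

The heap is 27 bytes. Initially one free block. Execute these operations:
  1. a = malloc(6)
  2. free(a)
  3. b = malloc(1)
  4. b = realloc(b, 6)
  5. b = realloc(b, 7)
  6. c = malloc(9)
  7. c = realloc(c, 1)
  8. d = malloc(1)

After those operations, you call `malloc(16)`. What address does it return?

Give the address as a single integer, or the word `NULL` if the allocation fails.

Answer: 9

Derivation:
Op 1: a = malloc(6) -> a = 0; heap: [0-5 ALLOC][6-26 FREE]
Op 2: free(a) -> (freed a); heap: [0-26 FREE]
Op 3: b = malloc(1) -> b = 0; heap: [0-0 ALLOC][1-26 FREE]
Op 4: b = realloc(b, 6) -> b = 0; heap: [0-5 ALLOC][6-26 FREE]
Op 5: b = realloc(b, 7) -> b = 0; heap: [0-6 ALLOC][7-26 FREE]
Op 6: c = malloc(9) -> c = 7; heap: [0-6 ALLOC][7-15 ALLOC][16-26 FREE]
Op 7: c = realloc(c, 1) -> c = 7; heap: [0-6 ALLOC][7-7 ALLOC][8-26 FREE]
Op 8: d = malloc(1) -> d = 8; heap: [0-6 ALLOC][7-7 ALLOC][8-8 ALLOC][9-26 FREE]
malloc(16): first-fit scan over [0-6 ALLOC][7-7 ALLOC][8-8 ALLOC][9-26 FREE] -> 9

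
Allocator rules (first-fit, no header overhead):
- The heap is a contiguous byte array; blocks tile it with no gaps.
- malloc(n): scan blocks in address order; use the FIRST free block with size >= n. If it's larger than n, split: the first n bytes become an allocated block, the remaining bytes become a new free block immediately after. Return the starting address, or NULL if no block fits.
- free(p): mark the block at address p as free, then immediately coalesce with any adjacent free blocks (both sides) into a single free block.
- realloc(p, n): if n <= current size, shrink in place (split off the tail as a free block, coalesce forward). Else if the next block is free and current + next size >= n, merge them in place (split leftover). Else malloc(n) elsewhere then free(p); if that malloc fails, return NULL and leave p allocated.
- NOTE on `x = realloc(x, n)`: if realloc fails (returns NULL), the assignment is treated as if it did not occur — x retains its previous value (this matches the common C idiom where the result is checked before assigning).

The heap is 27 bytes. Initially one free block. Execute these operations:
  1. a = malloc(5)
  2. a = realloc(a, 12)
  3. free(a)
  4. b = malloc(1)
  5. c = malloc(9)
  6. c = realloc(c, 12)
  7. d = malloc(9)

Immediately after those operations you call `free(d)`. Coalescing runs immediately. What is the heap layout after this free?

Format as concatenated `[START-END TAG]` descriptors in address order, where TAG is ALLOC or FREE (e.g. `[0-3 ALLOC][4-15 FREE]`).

Op 1: a = malloc(5) -> a = 0; heap: [0-4 ALLOC][5-26 FREE]
Op 2: a = realloc(a, 12) -> a = 0; heap: [0-11 ALLOC][12-26 FREE]
Op 3: free(a) -> (freed a); heap: [0-26 FREE]
Op 4: b = malloc(1) -> b = 0; heap: [0-0 ALLOC][1-26 FREE]
Op 5: c = malloc(9) -> c = 1; heap: [0-0 ALLOC][1-9 ALLOC][10-26 FREE]
Op 6: c = realloc(c, 12) -> c = 1; heap: [0-0 ALLOC][1-12 ALLOC][13-26 FREE]
Op 7: d = malloc(9) -> d = 13; heap: [0-0 ALLOC][1-12 ALLOC][13-21 ALLOC][22-26 FREE]
free(d): d = 13 -> block [13-21 ALLOC]; mark free, coalesce with adjacent free neighbors -> [0-0 ALLOC][1-12 ALLOC][13-26 FREE]

Answer: [0-0 ALLOC][1-12 ALLOC][13-26 FREE]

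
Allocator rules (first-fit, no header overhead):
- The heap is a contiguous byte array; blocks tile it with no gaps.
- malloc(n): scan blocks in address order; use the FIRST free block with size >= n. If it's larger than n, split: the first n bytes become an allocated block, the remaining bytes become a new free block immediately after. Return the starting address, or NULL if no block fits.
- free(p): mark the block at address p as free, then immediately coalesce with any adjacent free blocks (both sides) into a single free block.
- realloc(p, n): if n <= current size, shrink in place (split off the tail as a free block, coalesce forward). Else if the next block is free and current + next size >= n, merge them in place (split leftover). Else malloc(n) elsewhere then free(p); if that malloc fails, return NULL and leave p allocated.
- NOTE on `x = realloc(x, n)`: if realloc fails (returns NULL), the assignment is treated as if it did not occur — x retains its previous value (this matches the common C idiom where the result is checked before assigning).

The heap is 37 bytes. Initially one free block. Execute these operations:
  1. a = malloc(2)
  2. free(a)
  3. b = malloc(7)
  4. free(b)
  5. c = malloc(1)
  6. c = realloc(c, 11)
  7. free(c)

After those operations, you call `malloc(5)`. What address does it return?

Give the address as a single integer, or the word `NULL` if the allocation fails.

Op 1: a = malloc(2) -> a = 0; heap: [0-1 ALLOC][2-36 FREE]
Op 2: free(a) -> (freed a); heap: [0-36 FREE]
Op 3: b = malloc(7) -> b = 0; heap: [0-6 ALLOC][7-36 FREE]
Op 4: free(b) -> (freed b); heap: [0-36 FREE]
Op 5: c = malloc(1) -> c = 0; heap: [0-0 ALLOC][1-36 FREE]
Op 6: c = realloc(c, 11) -> c = 0; heap: [0-10 ALLOC][11-36 FREE]
Op 7: free(c) -> (freed c); heap: [0-36 FREE]
malloc(5): first-fit scan over [0-36 FREE] -> 0

Answer: 0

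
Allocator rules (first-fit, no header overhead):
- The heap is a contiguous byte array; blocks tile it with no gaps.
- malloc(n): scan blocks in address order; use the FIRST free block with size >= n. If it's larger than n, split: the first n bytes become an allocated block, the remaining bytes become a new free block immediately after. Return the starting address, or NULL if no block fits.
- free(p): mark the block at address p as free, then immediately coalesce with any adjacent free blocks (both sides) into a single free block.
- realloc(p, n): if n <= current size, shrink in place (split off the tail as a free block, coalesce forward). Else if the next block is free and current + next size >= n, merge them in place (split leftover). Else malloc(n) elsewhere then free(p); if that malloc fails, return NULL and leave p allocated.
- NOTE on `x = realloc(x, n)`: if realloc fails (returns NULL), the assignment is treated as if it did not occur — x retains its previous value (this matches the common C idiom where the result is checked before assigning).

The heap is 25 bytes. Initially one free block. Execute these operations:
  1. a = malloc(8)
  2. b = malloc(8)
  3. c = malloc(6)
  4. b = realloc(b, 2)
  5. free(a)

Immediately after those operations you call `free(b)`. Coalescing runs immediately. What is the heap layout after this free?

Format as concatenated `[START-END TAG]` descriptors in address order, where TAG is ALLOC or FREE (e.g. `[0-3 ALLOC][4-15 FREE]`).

Op 1: a = malloc(8) -> a = 0; heap: [0-7 ALLOC][8-24 FREE]
Op 2: b = malloc(8) -> b = 8; heap: [0-7 ALLOC][8-15 ALLOC][16-24 FREE]
Op 3: c = malloc(6) -> c = 16; heap: [0-7 ALLOC][8-15 ALLOC][16-21 ALLOC][22-24 FREE]
Op 4: b = realloc(b, 2) -> b = 8; heap: [0-7 ALLOC][8-9 ALLOC][10-15 FREE][16-21 ALLOC][22-24 FREE]
Op 5: free(a) -> (freed a); heap: [0-7 FREE][8-9 ALLOC][10-15 FREE][16-21 ALLOC][22-24 FREE]
free(b): b = 8 -> block [8-9 ALLOC]; mark free, coalesce with adjacent free neighbors -> [0-15 FREE][16-21 ALLOC][22-24 FREE]

Answer: [0-15 FREE][16-21 ALLOC][22-24 FREE]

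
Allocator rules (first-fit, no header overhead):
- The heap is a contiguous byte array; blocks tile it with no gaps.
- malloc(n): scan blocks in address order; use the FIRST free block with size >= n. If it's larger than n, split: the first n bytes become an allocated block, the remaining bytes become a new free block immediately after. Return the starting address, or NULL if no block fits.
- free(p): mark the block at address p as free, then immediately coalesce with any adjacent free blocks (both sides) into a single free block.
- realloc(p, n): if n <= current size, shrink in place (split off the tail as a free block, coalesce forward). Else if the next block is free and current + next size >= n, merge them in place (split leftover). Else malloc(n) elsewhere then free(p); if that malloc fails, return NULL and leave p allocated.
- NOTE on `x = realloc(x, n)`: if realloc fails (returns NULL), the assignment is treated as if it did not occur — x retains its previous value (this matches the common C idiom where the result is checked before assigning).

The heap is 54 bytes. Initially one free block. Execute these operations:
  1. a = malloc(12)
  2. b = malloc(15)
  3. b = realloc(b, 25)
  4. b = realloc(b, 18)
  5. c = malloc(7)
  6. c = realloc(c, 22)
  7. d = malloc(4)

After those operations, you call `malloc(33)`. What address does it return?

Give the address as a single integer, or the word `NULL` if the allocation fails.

Op 1: a = malloc(12) -> a = 0; heap: [0-11 ALLOC][12-53 FREE]
Op 2: b = malloc(15) -> b = 12; heap: [0-11 ALLOC][12-26 ALLOC][27-53 FREE]
Op 3: b = realloc(b, 25) -> b = 12; heap: [0-11 ALLOC][12-36 ALLOC][37-53 FREE]
Op 4: b = realloc(b, 18) -> b = 12; heap: [0-11 ALLOC][12-29 ALLOC][30-53 FREE]
Op 5: c = malloc(7) -> c = 30; heap: [0-11 ALLOC][12-29 ALLOC][30-36 ALLOC][37-53 FREE]
Op 6: c = realloc(c, 22) -> c = 30; heap: [0-11 ALLOC][12-29 ALLOC][30-51 ALLOC][52-53 FREE]
Op 7: d = malloc(4) -> d = NULL; heap: [0-11 ALLOC][12-29 ALLOC][30-51 ALLOC][52-53 FREE]
malloc(33): first-fit scan over [0-11 ALLOC][12-29 ALLOC][30-51 ALLOC][52-53 FREE] -> NULL

Answer: NULL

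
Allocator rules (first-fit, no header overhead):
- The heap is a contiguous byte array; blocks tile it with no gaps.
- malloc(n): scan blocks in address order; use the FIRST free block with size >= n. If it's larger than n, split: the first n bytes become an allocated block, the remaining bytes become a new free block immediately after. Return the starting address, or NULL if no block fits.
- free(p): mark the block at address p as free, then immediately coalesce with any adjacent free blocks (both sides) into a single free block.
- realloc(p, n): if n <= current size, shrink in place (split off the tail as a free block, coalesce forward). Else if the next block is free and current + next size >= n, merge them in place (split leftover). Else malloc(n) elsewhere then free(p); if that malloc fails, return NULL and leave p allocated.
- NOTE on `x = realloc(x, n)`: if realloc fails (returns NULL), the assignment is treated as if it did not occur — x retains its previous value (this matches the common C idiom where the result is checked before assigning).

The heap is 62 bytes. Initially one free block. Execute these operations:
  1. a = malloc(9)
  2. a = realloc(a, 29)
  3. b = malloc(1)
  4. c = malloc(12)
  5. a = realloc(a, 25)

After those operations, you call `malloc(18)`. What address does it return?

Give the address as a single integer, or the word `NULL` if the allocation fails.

Answer: 42

Derivation:
Op 1: a = malloc(9) -> a = 0; heap: [0-8 ALLOC][9-61 FREE]
Op 2: a = realloc(a, 29) -> a = 0; heap: [0-28 ALLOC][29-61 FREE]
Op 3: b = malloc(1) -> b = 29; heap: [0-28 ALLOC][29-29 ALLOC][30-61 FREE]
Op 4: c = malloc(12) -> c = 30; heap: [0-28 ALLOC][29-29 ALLOC][30-41 ALLOC][42-61 FREE]
Op 5: a = realloc(a, 25) -> a = 0; heap: [0-24 ALLOC][25-28 FREE][29-29 ALLOC][30-41 ALLOC][42-61 FREE]
malloc(18): first-fit scan over [0-24 ALLOC][25-28 FREE][29-29 ALLOC][30-41 ALLOC][42-61 FREE] -> 42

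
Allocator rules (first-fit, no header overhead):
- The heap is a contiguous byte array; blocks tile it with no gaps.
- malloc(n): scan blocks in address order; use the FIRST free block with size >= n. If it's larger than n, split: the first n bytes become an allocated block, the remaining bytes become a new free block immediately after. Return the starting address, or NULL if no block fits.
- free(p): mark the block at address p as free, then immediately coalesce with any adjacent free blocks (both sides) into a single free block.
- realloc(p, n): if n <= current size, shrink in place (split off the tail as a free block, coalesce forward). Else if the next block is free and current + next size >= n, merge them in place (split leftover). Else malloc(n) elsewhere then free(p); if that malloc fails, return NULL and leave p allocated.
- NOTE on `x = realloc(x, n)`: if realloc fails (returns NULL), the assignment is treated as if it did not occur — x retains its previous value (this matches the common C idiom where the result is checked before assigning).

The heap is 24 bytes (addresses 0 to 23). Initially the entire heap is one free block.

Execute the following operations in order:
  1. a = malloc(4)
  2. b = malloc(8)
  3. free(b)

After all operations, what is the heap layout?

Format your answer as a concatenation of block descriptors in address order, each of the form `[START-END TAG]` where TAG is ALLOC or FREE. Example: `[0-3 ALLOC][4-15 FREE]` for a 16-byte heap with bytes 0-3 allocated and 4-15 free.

Answer: [0-3 ALLOC][4-23 FREE]

Derivation:
Op 1: a = malloc(4) -> a = 0; heap: [0-3 ALLOC][4-23 FREE]
Op 2: b = malloc(8) -> b = 4; heap: [0-3 ALLOC][4-11 ALLOC][12-23 FREE]
Op 3: free(b) -> (freed b); heap: [0-3 ALLOC][4-23 FREE]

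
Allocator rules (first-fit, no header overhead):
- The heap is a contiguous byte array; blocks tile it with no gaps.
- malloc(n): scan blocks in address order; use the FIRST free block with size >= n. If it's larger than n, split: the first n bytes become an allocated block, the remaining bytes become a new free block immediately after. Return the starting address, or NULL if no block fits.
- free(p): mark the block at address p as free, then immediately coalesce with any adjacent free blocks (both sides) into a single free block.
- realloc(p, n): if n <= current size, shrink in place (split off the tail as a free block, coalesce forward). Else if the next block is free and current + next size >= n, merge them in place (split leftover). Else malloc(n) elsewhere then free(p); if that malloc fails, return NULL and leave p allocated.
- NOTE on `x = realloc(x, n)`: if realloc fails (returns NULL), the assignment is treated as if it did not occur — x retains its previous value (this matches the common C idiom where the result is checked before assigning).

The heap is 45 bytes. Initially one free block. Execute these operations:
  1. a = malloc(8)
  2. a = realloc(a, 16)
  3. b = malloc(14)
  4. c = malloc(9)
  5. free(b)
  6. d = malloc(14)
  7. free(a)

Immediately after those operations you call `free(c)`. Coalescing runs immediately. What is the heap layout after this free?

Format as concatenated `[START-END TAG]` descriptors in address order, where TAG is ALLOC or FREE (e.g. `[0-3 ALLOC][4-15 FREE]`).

Op 1: a = malloc(8) -> a = 0; heap: [0-7 ALLOC][8-44 FREE]
Op 2: a = realloc(a, 16) -> a = 0; heap: [0-15 ALLOC][16-44 FREE]
Op 3: b = malloc(14) -> b = 16; heap: [0-15 ALLOC][16-29 ALLOC][30-44 FREE]
Op 4: c = malloc(9) -> c = 30; heap: [0-15 ALLOC][16-29 ALLOC][30-38 ALLOC][39-44 FREE]
Op 5: free(b) -> (freed b); heap: [0-15 ALLOC][16-29 FREE][30-38 ALLOC][39-44 FREE]
Op 6: d = malloc(14) -> d = 16; heap: [0-15 ALLOC][16-29 ALLOC][30-38 ALLOC][39-44 FREE]
Op 7: free(a) -> (freed a); heap: [0-15 FREE][16-29 ALLOC][30-38 ALLOC][39-44 FREE]
free(c): c = 30 -> block [30-38 ALLOC]; mark free, coalesce with adjacent free neighbors -> [0-15 FREE][16-29 ALLOC][30-44 FREE]

Answer: [0-15 FREE][16-29 ALLOC][30-44 FREE]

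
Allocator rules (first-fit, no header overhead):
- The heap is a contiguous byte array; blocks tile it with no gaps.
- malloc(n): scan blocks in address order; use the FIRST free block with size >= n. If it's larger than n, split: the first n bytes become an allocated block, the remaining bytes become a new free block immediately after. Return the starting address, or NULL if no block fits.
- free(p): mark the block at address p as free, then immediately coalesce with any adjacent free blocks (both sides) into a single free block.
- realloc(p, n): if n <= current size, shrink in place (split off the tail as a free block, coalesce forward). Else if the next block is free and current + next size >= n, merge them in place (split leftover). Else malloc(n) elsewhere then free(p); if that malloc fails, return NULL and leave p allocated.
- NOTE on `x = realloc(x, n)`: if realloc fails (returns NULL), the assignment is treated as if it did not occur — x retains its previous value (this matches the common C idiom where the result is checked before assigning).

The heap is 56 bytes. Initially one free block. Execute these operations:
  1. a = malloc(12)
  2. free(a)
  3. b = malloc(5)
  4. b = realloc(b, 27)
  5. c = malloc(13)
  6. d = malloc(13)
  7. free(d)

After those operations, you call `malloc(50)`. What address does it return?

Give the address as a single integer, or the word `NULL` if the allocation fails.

Op 1: a = malloc(12) -> a = 0; heap: [0-11 ALLOC][12-55 FREE]
Op 2: free(a) -> (freed a); heap: [0-55 FREE]
Op 3: b = malloc(5) -> b = 0; heap: [0-4 ALLOC][5-55 FREE]
Op 4: b = realloc(b, 27) -> b = 0; heap: [0-26 ALLOC][27-55 FREE]
Op 5: c = malloc(13) -> c = 27; heap: [0-26 ALLOC][27-39 ALLOC][40-55 FREE]
Op 6: d = malloc(13) -> d = 40; heap: [0-26 ALLOC][27-39 ALLOC][40-52 ALLOC][53-55 FREE]
Op 7: free(d) -> (freed d); heap: [0-26 ALLOC][27-39 ALLOC][40-55 FREE]
malloc(50): first-fit scan over [0-26 ALLOC][27-39 ALLOC][40-55 FREE] -> NULL

Answer: NULL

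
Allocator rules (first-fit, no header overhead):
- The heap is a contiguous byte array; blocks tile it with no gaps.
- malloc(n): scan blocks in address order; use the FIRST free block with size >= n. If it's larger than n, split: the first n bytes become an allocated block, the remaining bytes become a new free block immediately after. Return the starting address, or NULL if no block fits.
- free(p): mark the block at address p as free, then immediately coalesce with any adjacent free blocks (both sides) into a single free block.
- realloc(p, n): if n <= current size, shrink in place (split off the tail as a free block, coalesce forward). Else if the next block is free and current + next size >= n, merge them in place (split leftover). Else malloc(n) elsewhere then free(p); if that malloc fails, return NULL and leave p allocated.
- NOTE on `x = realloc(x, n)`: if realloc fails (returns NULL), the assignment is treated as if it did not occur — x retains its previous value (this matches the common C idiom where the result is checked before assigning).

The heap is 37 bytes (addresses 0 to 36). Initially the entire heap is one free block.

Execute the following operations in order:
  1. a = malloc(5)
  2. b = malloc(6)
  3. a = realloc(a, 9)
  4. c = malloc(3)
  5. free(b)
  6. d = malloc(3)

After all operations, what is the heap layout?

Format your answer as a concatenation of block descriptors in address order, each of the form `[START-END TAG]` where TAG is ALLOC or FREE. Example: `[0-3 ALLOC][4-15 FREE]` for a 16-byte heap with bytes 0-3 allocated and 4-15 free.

Op 1: a = malloc(5) -> a = 0; heap: [0-4 ALLOC][5-36 FREE]
Op 2: b = malloc(6) -> b = 5; heap: [0-4 ALLOC][5-10 ALLOC][11-36 FREE]
Op 3: a = realloc(a, 9) -> a = 11; heap: [0-4 FREE][5-10 ALLOC][11-19 ALLOC][20-36 FREE]
Op 4: c = malloc(3) -> c = 0; heap: [0-2 ALLOC][3-4 FREE][5-10 ALLOC][11-19 ALLOC][20-36 FREE]
Op 5: free(b) -> (freed b); heap: [0-2 ALLOC][3-10 FREE][11-19 ALLOC][20-36 FREE]
Op 6: d = malloc(3) -> d = 3; heap: [0-2 ALLOC][3-5 ALLOC][6-10 FREE][11-19 ALLOC][20-36 FREE]

Answer: [0-2 ALLOC][3-5 ALLOC][6-10 FREE][11-19 ALLOC][20-36 FREE]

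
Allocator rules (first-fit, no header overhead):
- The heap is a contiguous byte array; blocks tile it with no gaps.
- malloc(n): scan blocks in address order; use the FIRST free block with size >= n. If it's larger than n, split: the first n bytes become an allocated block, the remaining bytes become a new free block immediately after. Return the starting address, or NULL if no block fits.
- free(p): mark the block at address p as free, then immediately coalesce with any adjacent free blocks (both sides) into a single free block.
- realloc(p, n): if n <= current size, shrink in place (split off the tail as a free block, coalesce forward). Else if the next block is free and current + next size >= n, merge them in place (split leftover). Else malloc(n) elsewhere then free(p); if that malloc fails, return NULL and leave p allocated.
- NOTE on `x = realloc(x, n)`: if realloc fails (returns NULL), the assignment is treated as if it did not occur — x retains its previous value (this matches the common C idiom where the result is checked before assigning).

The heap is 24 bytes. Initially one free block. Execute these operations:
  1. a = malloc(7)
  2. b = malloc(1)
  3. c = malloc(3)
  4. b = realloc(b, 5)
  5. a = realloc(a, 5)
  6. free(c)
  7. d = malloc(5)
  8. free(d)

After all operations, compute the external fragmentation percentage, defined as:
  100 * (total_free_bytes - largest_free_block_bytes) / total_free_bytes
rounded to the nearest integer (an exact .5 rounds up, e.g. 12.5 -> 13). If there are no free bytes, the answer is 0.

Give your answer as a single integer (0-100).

Answer: 43

Derivation:
Op 1: a = malloc(7) -> a = 0; heap: [0-6 ALLOC][7-23 FREE]
Op 2: b = malloc(1) -> b = 7; heap: [0-6 ALLOC][7-7 ALLOC][8-23 FREE]
Op 3: c = malloc(3) -> c = 8; heap: [0-6 ALLOC][7-7 ALLOC][8-10 ALLOC][11-23 FREE]
Op 4: b = realloc(b, 5) -> b = 11; heap: [0-6 ALLOC][7-7 FREE][8-10 ALLOC][11-15 ALLOC][16-23 FREE]
Op 5: a = realloc(a, 5) -> a = 0; heap: [0-4 ALLOC][5-7 FREE][8-10 ALLOC][11-15 ALLOC][16-23 FREE]
Op 6: free(c) -> (freed c); heap: [0-4 ALLOC][5-10 FREE][11-15 ALLOC][16-23 FREE]
Op 7: d = malloc(5) -> d = 5; heap: [0-4 ALLOC][5-9 ALLOC][10-10 FREE][11-15 ALLOC][16-23 FREE]
Op 8: free(d) -> (freed d); heap: [0-4 ALLOC][5-10 FREE][11-15 ALLOC][16-23 FREE]
Free blocks: [6 8] total_free=14 largest=8 -> 100*(14-8)/14 = 600/14 ≈ 42.857 -> rounds to 43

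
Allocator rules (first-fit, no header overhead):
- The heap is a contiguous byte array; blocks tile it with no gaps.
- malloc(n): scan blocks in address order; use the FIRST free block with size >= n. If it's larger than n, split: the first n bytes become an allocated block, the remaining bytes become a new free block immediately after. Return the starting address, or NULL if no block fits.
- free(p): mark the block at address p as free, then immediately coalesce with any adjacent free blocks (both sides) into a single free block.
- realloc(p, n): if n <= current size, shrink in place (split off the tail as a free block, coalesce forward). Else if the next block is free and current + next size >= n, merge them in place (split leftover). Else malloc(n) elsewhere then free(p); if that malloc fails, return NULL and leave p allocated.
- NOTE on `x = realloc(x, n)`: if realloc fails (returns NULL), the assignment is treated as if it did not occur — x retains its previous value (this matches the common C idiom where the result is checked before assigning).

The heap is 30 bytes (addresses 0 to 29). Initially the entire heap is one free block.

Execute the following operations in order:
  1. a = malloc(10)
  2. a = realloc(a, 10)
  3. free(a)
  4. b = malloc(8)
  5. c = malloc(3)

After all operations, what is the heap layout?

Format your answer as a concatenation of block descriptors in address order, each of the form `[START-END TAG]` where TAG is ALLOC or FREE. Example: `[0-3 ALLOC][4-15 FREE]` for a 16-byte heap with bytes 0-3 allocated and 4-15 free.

Op 1: a = malloc(10) -> a = 0; heap: [0-9 ALLOC][10-29 FREE]
Op 2: a = realloc(a, 10) -> a = 0; heap: [0-9 ALLOC][10-29 FREE]
Op 3: free(a) -> (freed a); heap: [0-29 FREE]
Op 4: b = malloc(8) -> b = 0; heap: [0-7 ALLOC][8-29 FREE]
Op 5: c = malloc(3) -> c = 8; heap: [0-7 ALLOC][8-10 ALLOC][11-29 FREE]

Answer: [0-7 ALLOC][8-10 ALLOC][11-29 FREE]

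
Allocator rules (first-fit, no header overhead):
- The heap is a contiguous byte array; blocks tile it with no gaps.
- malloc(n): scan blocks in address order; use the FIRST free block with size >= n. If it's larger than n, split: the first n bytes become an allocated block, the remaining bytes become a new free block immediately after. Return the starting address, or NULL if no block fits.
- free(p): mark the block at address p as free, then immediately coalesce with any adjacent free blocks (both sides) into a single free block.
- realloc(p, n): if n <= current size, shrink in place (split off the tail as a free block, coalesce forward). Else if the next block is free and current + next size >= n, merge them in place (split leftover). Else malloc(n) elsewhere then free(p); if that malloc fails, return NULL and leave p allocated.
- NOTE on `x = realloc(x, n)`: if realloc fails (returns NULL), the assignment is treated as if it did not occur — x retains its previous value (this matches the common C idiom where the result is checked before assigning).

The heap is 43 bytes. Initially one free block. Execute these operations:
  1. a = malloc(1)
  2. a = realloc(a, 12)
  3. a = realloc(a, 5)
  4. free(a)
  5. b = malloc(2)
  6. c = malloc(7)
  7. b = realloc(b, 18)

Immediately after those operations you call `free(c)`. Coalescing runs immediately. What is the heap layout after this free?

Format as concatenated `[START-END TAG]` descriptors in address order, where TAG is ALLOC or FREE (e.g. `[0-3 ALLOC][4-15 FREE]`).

Op 1: a = malloc(1) -> a = 0; heap: [0-0 ALLOC][1-42 FREE]
Op 2: a = realloc(a, 12) -> a = 0; heap: [0-11 ALLOC][12-42 FREE]
Op 3: a = realloc(a, 5) -> a = 0; heap: [0-4 ALLOC][5-42 FREE]
Op 4: free(a) -> (freed a); heap: [0-42 FREE]
Op 5: b = malloc(2) -> b = 0; heap: [0-1 ALLOC][2-42 FREE]
Op 6: c = malloc(7) -> c = 2; heap: [0-1 ALLOC][2-8 ALLOC][9-42 FREE]
Op 7: b = realloc(b, 18) -> b = 9; heap: [0-1 FREE][2-8 ALLOC][9-26 ALLOC][27-42 FREE]
free(c): c = 2 -> block [2-8 ALLOC]; mark free, coalesce with adjacent free neighbors -> [0-8 FREE][9-26 ALLOC][27-42 FREE]

Answer: [0-8 FREE][9-26 ALLOC][27-42 FREE]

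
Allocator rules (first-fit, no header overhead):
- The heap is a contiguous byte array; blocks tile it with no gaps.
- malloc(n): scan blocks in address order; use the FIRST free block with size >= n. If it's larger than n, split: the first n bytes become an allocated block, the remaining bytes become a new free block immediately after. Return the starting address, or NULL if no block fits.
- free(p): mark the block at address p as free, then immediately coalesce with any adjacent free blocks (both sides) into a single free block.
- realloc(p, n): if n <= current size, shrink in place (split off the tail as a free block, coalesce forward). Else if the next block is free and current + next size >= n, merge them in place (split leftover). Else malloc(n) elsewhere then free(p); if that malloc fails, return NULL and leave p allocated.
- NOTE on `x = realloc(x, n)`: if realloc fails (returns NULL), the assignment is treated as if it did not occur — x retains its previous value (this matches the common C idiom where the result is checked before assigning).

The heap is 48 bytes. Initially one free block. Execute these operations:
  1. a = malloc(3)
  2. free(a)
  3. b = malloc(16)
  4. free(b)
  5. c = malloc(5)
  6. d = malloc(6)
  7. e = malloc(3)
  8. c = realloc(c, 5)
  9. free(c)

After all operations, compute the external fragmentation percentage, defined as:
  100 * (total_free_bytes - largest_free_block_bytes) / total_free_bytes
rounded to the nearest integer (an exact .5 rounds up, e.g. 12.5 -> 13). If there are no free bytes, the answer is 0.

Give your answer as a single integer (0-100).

Op 1: a = malloc(3) -> a = 0; heap: [0-2 ALLOC][3-47 FREE]
Op 2: free(a) -> (freed a); heap: [0-47 FREE]
Op 3: b = malloc(16) -> b = 0; heap: [0-15 ALLOC][16-47 FREE]
Op 4: free(b) -> (freed b); heap: [0-47 FREE]
Op 5: c = malloc(5) -> c = 0; heap: [0-4 ALLOC][5-47 FREE]
Op 6: d = malloc(6) -> d = 5; heap: [0-4 ALLOC][5-10 ALLOC][11-47 FREE]
Op 7: e = malloc(3) -> e = 11; heap: [0-4 ALLOC][5-10 ALLOC][11-13 ALLOC][14-47 FREE]
Op 8: c = realloc(c, 5) -> c = 0; heap: [0-4 ALLOC][5-10 ALLOC][11-13 ALLOC][14-47 FREE]
Op 9: free(c) -> (freed c); heap: [0-4 FREE][5-10 ALLOC][11-13 ALLOC][14-47 FREE]
Free blocks: [5 34] total_free=39 largest=34 -> 100*(39-34)/39 = 500/39 ≈ 12.821 -> rounds to 13

Answer: 13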